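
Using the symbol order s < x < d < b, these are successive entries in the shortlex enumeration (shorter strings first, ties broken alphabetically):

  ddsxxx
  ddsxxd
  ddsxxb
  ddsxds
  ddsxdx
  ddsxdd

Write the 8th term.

Stepping forward 2 times from ddsxdd: ddsxdd → ddsxdb, then the target.

ddsxbs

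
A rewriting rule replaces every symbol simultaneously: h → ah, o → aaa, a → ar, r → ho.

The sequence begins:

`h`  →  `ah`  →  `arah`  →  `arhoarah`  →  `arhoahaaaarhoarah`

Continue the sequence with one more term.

arhoahaaaarahararararhoahaaaarhoarah

Applying the rule to each of the 17 symbols of arhoahaaaarhoarah gives the pieces ar ho ah aaa ar ah ar ar ar ar ho ah aaa ar ho ar ah, which concatenate to the answer.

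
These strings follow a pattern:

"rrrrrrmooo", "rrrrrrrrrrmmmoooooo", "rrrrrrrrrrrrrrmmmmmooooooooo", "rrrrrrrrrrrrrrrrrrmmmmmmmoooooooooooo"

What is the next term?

rrrrrrrrrrrrrrrrrrrrrrmmmmmmmmmooooooooooooooo

Reading off run lengths: r runs 6, 10, 14, 18; m runs 1, 3, 5, 7; o runs 3, 6, 9, 12 — each is linear in n (n = 1, 2, …).
For the next term, n = 5, so the run lengths are 22, 9, 15.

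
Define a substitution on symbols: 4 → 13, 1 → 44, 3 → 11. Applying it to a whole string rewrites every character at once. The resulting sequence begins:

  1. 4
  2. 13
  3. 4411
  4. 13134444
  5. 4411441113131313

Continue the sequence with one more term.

Applying the rule to each of the 16 symbols of 4411441113131313 gives the pieces 13 13 44 44 13 13 44 44 44 11 44 11 44 11 44 11, which concatenate to the answer.

13134444131344444411441144114411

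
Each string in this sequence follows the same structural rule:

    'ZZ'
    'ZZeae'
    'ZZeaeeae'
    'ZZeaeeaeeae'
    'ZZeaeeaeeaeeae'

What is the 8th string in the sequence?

ZZeaeeaeeaeeaeeaeeaeeae

Each term is the previous one with eae appended.
From ZZeaeeaeeaeeae, 3 further steps: ZZeaeeaeeaeeae → ZZeaeeaeeaeeaeeae → ZZeaeeaeeaeeaeeaeeae → (answer).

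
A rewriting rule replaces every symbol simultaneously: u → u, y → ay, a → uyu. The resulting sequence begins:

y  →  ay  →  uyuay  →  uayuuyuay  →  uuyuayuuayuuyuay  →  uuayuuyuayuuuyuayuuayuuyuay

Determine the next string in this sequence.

uuuyuayuuayuuyuayuuuayuuyuayuuuyuayuuayuuyuay

Replace each of the 27 characters of uuayuuyuayuuuyuayuuayuuyuay in place — u u uyu ay u u ay u uyu ay u u u ay u uyu ay u u uyu ay u u ay u uyu ay — and concatenate.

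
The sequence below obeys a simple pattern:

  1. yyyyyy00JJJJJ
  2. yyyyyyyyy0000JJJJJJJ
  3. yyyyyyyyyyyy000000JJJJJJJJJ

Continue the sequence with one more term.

yyyyyyyyyyyyyyy00000000JJJJJJJJJJJ

Each string has the form y^{3n} 0^{2n-2} J^{2n+1}, where the shown terms are n = 2, 3, 4.
Setting n = 5 gives 15, 8, 11 characters in each block.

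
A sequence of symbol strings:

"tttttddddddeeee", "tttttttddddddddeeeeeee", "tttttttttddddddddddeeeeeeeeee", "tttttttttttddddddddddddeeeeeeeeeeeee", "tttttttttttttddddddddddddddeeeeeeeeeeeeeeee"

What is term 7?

Reading off run lengths: t runs 5, 7, 9, 11, 13; d runs 6, 8, 10, 12, 14; e runs 4, 7, 10, 13, 16 — each is linear in n, where the shown terms are n = 2, 3, 4, 5, 6.
Setting n = 8 gives 17, 18, 22 characters in each block.

tttttttttttttttttddddddddddddddddddeeeeeeeeeeeeeeeeeeeeee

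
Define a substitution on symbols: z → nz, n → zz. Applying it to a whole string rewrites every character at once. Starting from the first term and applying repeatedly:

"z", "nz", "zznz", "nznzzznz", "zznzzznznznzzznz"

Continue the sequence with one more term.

Replace each of the 16 characters of zznzzznznznzzznz in place — nz nz zz nz nz nz zz nz zz nz zz nz nz nz zz nz — and concatenate.

nznzzznznznzzznzzznzzznznznzzznz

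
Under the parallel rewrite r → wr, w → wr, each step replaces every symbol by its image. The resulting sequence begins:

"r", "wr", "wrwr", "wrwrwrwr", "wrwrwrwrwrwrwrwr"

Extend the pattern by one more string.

Applying the rule to each of the 16 symbols of wrwrwrwrwrwrwrwr gives the pieces wr wr wr wr wr wr wr wr wr wr wr wr wr wr wr wr, which concatenate to the answer.

wrwrwrwrwrwrwrwrwrwrwrwrwrwrwrwr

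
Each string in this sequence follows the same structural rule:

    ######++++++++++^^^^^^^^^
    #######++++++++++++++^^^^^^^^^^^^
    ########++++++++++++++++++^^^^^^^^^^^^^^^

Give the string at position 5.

Term n consists of n+3 #'s, followed by 4n-2 +'s, followed by 3n ^'s, where the shown terms are n = 3, 4, 5.
At n = 7 the blocks have lengths 10, 26, 21.

##########++++++++++++++++++++++++++^^^^^^^^^^^^^^^^^^^^^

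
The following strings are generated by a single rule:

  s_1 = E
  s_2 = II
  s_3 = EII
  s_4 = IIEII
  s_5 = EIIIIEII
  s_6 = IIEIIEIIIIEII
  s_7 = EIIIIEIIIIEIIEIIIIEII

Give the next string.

IIEIIEIIIIEIIEIIIIEIIIIEIIEIIIIEII

This is a Fibonacci-style word recurrence s(k) = s(k−2)·s(k−1): e.g. E·II = EII.
The next term joins IIEIIEIIIIEII and EIIIIEIIIIEIIEIIIIEII.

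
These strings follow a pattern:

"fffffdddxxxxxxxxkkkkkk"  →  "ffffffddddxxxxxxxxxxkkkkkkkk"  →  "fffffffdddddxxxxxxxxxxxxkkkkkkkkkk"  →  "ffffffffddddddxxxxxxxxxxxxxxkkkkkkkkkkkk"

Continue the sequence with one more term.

fffffffffdddddddxxxxxxxxxxxxxxxxkkkkkkkkkkkkkk

Term n consists of n+2 f's, followed by n d's, followed by 2n+2 x's, followed by 2n k's, where the shown terms are n = 3, 4, 5, 6.
At n = 7 the blocks have lengths 9, 7, 16, 14.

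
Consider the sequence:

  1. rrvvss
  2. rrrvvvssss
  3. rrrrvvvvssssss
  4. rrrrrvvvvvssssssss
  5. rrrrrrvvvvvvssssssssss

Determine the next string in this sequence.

rrrrrrrvvvvvvvssssssssssss

Reading off run lengths: r runs 2, 3, 4, 5, 6; v runs 2, 3, 4, 5, 6; s runs 2, 4, 6, 8, 10 — each is linear in n (n = 1, 2, …).
At n = 6 the blocks have lengths 7, 7, 12.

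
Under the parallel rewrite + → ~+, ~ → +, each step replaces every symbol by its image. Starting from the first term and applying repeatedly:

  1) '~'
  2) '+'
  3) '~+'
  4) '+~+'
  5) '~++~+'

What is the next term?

+~+~++~+

Rewriting each symbol of ~++~+: ~→+, +→~+, +→~+, ~→+, +→~+, which concatenates to + ~+ ~+ + ~+.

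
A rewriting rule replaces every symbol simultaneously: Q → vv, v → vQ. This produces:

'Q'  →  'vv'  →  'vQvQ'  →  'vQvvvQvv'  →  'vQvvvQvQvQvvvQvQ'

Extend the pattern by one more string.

φ(vQvvvQvQvQvvvQvQ) expands symbol-by-symbol to vQ vv vQ vQ vQ vv vQ vv vQ vv vQ vQ vQ vv vQ vv; joining the 16 pieces gives the next term.

vQvvvQvQvQvvvQvvvQvvvQvQvQvvvQvv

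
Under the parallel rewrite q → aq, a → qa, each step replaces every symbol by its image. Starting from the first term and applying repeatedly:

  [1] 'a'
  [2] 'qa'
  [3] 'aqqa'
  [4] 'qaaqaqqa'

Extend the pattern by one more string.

Rewriting each symbol of qaaqaqqa: q→aq, a→qa, a→qa, q→aq, a→qa, q→aq, q→aq, a→qa, which concatenates to aq qa qa aq qa aq aq qa.

aqqaqaaqqaaqaqqa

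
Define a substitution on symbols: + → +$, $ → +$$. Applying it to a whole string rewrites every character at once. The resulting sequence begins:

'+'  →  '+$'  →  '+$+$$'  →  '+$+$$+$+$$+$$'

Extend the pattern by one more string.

Replace each of the 13 characters of +$+$$+$+$$+$$ in place — +$ +$$ +$ +$$ +$$ +$ +$$ +$ +$$ +$$ +$ +$$ +$$ — and concatenate.

+$+$$+$+$$+$$+$+$$+$+$$+$$+$+$$+$$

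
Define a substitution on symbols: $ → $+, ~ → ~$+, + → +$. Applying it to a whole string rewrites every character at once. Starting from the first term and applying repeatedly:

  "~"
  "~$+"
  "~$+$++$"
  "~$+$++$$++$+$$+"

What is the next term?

Rewriting the 15 symbols of ~$+$++$$++$+$$+ one by one yields ~$+ $+ +$ $+ +$ +$ $+ $+ +$ +$ $+ +$ $+ $+ +$; concatenated:

~$+$++$$++$+$$+$++$+$$++$$+$++$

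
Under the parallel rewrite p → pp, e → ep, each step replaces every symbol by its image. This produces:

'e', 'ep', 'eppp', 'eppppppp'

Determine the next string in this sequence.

eppppppppppppppp

Rewriting each symbol of eppppppp: e→ep, p→pp, p→pp, p→pp, p→pp, p→pp, p→pp, p→pp, which concatenates to ep pp pp pp pp pp pp pp.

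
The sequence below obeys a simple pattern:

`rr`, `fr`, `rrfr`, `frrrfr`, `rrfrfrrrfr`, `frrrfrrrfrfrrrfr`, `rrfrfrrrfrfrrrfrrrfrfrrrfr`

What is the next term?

From term 3 onward, concatenate the second-to-last term with the last: rr·fr = rrfr, fr·rrfr = frrrfr, …
Continuing: frrrfrrrfrfrrrfr · rrfrfrrrfrfrrrfrrrfrfrrrfr gives term 8.

frrrfrrrfrfrrrfrrrfrfrrrfrfrrrfrrrfrfrrrfr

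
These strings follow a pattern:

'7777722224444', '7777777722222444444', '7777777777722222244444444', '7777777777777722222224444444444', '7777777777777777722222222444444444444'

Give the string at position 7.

Reading off run lengths: 7 runs 5, 8, 11, 14, 17; 2 runs 4, 5, 6, 7, 8; 4 runs 4, 6, 8, 10, 12 — each is linear in n, where the shown terms are n = 2, 3, 4, 5, 6.
For term 7, n = 8, so the run lengths are 23, 10, 16.

7777777777777777777777722222222224444444444444444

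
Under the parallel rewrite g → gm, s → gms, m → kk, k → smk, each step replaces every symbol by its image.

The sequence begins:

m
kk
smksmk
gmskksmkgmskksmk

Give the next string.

Rewriting the 16 symbols of gmskksmkgmskksmk one by one yields gm kk gms smk smk gms kk smk gm kk gms smk smk gms kk smk; concatenated:

gmkkgmssmksmkgmskksmkgmkkgmssmksmkgmskksmk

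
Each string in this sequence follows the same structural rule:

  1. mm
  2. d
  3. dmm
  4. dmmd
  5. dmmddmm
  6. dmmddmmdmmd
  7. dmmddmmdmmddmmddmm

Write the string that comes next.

From term 3 onward, concatenate the last term with the second-to-last: d·mm = dmm, dmm·d = dmmd, …
So term 8 is dmmddmmdmmddmmddmm·dmmddmmdmmd.

dmmddmmdmmddmmddmmdmmddmmdmmd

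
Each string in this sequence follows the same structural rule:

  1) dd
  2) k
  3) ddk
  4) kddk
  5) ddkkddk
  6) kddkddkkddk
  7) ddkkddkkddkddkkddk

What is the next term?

This is a Fibonacci-style word recurrence s(k) = s(k−2)·s(k−1): e.g. dd·k = ddk.
Continuing: kddkddkkddk · ddkkddkkddkddkkddk gives term 8.

kddkddkkddkddkkddkkddkddkkddk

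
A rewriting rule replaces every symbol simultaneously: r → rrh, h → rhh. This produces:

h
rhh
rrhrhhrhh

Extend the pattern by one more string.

Rewriting each symbol of rrhrhhrhh: r→rrh, r→rrh, h→rhh, r→rrh, h→rhh, h→rhh, r→rrh, h→rhh, h→rhh, which concatenates to rrh rrh rhh rrh rhh rhh rrh rhh rhh.

rrhrrhrhhrrhrhhrhhrrhrhhrhh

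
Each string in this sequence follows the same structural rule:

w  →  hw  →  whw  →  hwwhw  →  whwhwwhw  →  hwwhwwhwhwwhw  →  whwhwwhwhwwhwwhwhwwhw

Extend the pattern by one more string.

hwwhwwhwhwwhwwhwhwwhwhwwhwwhwhwwhw

This is a Fibonacci-style word recurrence s(k) = s(k−2)·s(k−1): e.g. w·hw = whw.
So term 8 is hwwhwwhwhwwhw·whwhwwhwhwwhwwhwhwwhw.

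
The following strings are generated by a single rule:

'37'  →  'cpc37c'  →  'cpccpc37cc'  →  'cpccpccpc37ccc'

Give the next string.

Every step adds cpc to the front and c to the end of the previous string.
Applying this once more to cpccpccpc37ccc:

cpccpccpccpc37cccc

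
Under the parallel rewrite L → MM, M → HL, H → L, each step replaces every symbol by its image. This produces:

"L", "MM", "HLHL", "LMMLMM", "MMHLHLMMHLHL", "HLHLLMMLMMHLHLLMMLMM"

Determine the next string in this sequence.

Rewriting the 20 symbols of HLHLLMMLMMHLHLLMMLMM one by one yields L MM L MM MM HL HL MM HL HL L MM L MM MM HL HL MM HL HL; concatenated:

LMMLMMMMHLHLMMHLHLLMMLMMMMHLHLMMHLHL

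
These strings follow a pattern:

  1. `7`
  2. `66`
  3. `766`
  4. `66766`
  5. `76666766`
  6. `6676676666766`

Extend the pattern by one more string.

Each term (from the third on) is the two preceding terms concatenated in order: term 3 = 7·66 = 766.
Continuing: 76666766 · 6676676666766 gives term 7.

766667666676676666766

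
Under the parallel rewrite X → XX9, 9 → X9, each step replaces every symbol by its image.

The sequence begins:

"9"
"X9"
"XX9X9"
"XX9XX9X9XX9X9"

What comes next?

XX9XX9X9XX9XX9X9XX9X9XX9XX9X9XX9X9

Replace each of the 13 characters of XX9XX9X9XX9X9 in place — XX9 XX9 X9 XX9 XX9 X9 XX9 X9 XX9 XX9 X9 XX9 X9 — and concatenate.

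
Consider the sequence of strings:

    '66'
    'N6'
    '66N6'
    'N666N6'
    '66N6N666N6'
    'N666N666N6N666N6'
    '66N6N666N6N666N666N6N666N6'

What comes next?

From term 3 onward, concatenate the second-to-last term with the last: 66·N6 = 66N6, N6·66N6 = N666N6, …
The next term joins N666N666N6N666N6 and 66N6N666N6N666N666N6N666N6.

N666N666N6N666N666N6N666N6N666N666N6N666N6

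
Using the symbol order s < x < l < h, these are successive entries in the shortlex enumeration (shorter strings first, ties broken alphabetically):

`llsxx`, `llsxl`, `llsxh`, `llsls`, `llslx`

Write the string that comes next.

llsll

Find the rightmost character of llslx below h, bump it to the next letter, and reset everything to its right to s.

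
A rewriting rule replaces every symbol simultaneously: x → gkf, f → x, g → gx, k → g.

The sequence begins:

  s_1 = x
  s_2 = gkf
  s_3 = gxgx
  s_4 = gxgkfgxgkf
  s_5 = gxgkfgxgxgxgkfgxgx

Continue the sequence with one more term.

gxgkfgxgxgxgkfgxgkfgxgkfgxgxgxgkfgxgkf

Applying the rule to each of the 18 symbols of gxgkfgxgxgxgkfgxgx gives the pieces gx gkf gx g x gx gkf gx gkf gx gkf gx g x gx gkf gx gkf, which concatenate to the answer.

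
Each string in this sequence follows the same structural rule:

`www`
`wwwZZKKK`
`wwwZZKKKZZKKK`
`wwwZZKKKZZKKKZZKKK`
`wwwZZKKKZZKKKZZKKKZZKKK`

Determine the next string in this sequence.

Every step adds ZZKKK to the end: s(k+1) = s(k)·ZZKKK.
Applying this once more to wwwZZKKKZZKKKZZKKKZZKKK:

wwwZZKKKZZKKKZZKKKZZKKKZZKKK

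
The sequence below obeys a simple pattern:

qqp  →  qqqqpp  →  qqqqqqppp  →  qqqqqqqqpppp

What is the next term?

qqqqqqqqqqppppp

Reading off run lengths: q runs 2, 4, 6, 8; p runs 1, 2, 3, 4 — each is linear in n (n = 1, 2, …).
At n = 5 the blocks have lengths 10, 5.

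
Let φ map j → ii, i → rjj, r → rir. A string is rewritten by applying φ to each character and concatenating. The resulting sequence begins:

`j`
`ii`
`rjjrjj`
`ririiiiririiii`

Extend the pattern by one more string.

φ(ririiiiririiii) expands symbol-by-symbol to rir rjj rir rjj rjj rjj rjj rir rjj rir rjj rjj rjj rjj; joining the 14 pieces gives the next term.

rirrjjrirrjjrjjrjjrjjrirrjjrirrjjrjjrjjrjj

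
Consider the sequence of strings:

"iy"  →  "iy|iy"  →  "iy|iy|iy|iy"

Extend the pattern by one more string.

iy|iy|iy|iy|iy|iy|iy|iy

s(k+1) = s(k)·|·s(k) — each term doubles the last with '|' between the halves.
One more doubling of iy|iy|iy|iy gives the answer.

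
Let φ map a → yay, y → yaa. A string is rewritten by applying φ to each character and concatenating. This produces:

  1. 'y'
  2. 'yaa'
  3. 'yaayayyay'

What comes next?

Expanding yaayayyay: y→yaa, a→yay, a→yay, y→yaa, a→yay, y→yaa, y→yaa, a→yay, y→yaa. Concatenated: yaa yay yay yaa yay yaa yaa yay yaa.

yaayayyayyaayayyaayaayayyaa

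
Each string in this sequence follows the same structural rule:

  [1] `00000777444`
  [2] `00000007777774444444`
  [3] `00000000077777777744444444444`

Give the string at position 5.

Term n consists of 2n+3 0's, followed by 3n 7's, followed by 4n-1 4's (n = 1, 2, …).
For term 5, n = 5, so the run lengths are 13, 15, 19.

00000000000007777777777777774444444444444444444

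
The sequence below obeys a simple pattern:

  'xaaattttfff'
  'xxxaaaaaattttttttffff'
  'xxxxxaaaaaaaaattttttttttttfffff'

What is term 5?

xxxxxxxxxaaaaaaaaaaaaaaattttttttttttttttttttfffffff

Each string has the form x^{2n-1} a^{3n} t^{4n} f^{n+2} (n = 1, 2, …).
Setting n = 5 gives 9, 15, 20, 7 characters in each block.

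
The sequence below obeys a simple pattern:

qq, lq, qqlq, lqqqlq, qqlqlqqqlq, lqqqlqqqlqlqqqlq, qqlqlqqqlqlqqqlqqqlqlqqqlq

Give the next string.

This is a Fibonacci-style word recurrence s(k) = s(k−2)·s(k−1): e.g. qq·lq = qqlq.
The next term joins lqqqlqqqlqlqqqlq and qqlqlqqqlqlqqqlqqqlqlqqqlq.

lqqqlqqqlqlqqqlqqqlqlqqqlqlqqqlqqqlqlqqqlq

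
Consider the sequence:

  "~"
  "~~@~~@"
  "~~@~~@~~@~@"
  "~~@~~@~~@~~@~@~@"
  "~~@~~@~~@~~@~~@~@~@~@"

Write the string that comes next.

s(k+1) = ~~@·s(k)·~@, so each term gains ~~@ as a prefix and ~@ as a suffix.
Applying this once more to ~~@~~@~~@~~@~~@~@~@~@:

~~@~~@~~@~~@~~@~~@~@~@~@~@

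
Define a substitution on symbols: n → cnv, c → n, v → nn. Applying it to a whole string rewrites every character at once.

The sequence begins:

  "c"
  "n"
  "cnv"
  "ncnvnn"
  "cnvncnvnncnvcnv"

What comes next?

Applying the rule to each of the 15 symbols of cnvncnvnncnvcnv gives the pieces n cnv nn cnv n cnv nn cnv cnv n cnv nn n cnv nn, which concatenate to the answer.

ncnvnncnvncnvnncnvcnvncnvnnncnvnn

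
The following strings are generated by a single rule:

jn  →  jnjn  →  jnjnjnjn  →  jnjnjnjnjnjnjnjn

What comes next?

s(k+1) = s(k)·s(k) — each term doubles the last.
One more doubling of jnjnjnjnjnjnjnjn gives the answer.

jnjnjnjnjnjnjnjnjnjnjnjnjnjnjnjn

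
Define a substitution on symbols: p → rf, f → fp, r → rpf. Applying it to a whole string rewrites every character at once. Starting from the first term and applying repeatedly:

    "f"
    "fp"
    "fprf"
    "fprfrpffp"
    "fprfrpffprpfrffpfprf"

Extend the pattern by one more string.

Rewriting the 20 symbols of fprfrpffprpfrffpfprf one by one yields fp rf rpf fp rpf rf fp fp rf rpf rf fp rpf fp fp rf fp rf rpf fp; concatenated:

fprfrpffprpfrffpfprfrpfrffprpffpfprffprfrpffp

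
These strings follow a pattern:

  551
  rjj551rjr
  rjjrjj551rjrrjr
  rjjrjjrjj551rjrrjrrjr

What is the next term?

Every step adds rjj to the front and rjr to the end of the previous string.
Applying this once more to rjjrjjrjj551rjrrjrrjr:

rjjrjjrjjrjj551rjrrjrrjrrjr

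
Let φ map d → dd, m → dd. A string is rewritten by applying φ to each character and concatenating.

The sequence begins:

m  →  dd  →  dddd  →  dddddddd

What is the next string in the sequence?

Expanding dddddddd: d→dd, d→dd, d→dd, d→dd, d→dd, d→dd, d→dd, d→dd. Concatenated: dd dd dd dd dd dd dd dd.

dddddddddddddddd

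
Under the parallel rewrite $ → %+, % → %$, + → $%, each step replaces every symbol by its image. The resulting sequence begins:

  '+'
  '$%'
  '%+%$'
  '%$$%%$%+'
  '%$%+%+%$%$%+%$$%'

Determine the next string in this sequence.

Applying the rule to each of the 16 symbols of %$%+%+%$%$%+%$$% gives the pieces %$ %+ %$ $% %$ $% %$ %+ %$ %+ %$ $% %$ %+ %+ %$, which concatenate to the answer.

%$%+%$$%%$$%%$%+%$%+%$$%%$%+%+%$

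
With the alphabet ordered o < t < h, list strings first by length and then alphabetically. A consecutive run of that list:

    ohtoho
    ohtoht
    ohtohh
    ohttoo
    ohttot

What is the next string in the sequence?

Treat ohttot as a base-3 numeral over the given alphabet and add one, carrying through any trailing h's.

ohttoh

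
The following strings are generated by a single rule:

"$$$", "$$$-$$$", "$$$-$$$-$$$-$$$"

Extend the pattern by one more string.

$$$-$$$-$$$-$$$-$$$-$$$-$$$-$$$

Each string is two copies of the previous one joined by '-'.
One more doubling of $$$-$$$-$$$-$$$ gives the answer.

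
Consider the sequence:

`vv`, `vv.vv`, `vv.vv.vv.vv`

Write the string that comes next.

Every step duplicates the string with '.' between the halves.
One more doubling of vv.vv.vv.vv gives the answer.

vv.vv.vv.vv.vv.vv.vv.vv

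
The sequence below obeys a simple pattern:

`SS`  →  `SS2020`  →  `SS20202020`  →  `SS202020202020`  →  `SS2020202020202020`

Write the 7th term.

SS202020202020202020202020

The strings grow by a fixed suffix 2020 each time.
From SS2020202020202020, 2 further steps: SS2020202020202020 → SS20202020202020202020 → (answer).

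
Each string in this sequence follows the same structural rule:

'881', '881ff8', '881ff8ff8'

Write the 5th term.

881ff8ff8ff8ff8

Every step adds ff8 to the end: s(k+1) = s(k)·ff8.
From 881ff8ff8, 2 further steps: 881ff8ff8 → 881ff8ff8ff8 → (answer).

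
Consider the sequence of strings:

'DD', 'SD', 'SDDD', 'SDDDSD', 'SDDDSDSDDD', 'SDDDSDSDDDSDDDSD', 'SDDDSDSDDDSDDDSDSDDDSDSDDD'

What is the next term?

This is a Fibonacci-style word recurrence s(k) = s(k−1)·s(k−2): e.g. SD·DD = SDDD.
The next term joins SDDDSDSDDDSDDDSDSDDDSDSDDD and SDDDSDSDDDSDDDSD.

SDDDSDSDDDSDDDSDSDDDSDSDDDSDDDSDSDDDSDDDSD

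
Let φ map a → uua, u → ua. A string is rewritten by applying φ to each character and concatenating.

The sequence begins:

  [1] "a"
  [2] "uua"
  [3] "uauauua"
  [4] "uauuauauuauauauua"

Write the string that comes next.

Rewriting the 17 symbols of uauuauauuauauauua one by one yields ua uua ua ua uua ua uua ua ua uua ua uua ua uua ua ua uua; concatenated:

uauuauauauuauauuauauauuauauuauauuauauauua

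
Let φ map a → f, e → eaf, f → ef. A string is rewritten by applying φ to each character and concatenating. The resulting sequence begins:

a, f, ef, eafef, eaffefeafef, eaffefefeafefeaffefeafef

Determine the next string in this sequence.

φ(eaffefefeafefeaffefeafef) expands symbol-by-symbol to eaf f ef ef eaf ef eaf ef eaf f ef eaf ef eaf f ef ef eaf ef eaf f ef eaf ef; joining the 24 pieces gives the next term.

eaffefefeafefeafefeaffefeafefeaffefefeafefeaffefeafef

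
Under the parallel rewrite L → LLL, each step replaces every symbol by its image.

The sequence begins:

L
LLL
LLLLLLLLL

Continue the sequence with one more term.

Apply φ to LLLLLLLLL symbol by symbol: L→LLL, L→LLL, L→LLL, L→LLL, L→LLL, L→LLL, L→LLL, L→LLL, L→LLL; joined: LLL LLL LLL LLL LLL LLL LLL LLL LLL.

LLLLLLLLLLLLLLLLLLLLLLLLLLL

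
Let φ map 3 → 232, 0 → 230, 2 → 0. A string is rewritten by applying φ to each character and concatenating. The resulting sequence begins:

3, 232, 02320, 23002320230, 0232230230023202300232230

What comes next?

Replace each of the 25 characters of 0232230230023202300232230 in place — 230 0 232 0 0 232 230 0 232 230 230 0 232 0 230 0 232 230 230 0 232 0 0 232 230 — and concatenate.

2300232002322300232230230023202300232230230023200232230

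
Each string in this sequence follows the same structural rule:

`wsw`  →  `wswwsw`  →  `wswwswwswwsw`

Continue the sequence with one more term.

wswwswwswwswwswwswwswwsw

Every step duplicates the string.
One more doubling of wswwswwswwsw gives the answer.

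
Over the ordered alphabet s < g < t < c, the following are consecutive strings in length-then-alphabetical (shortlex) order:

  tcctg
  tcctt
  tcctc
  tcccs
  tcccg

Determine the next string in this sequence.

tccct

Treat tcccg as a base-4 numeral over the given alphabet and add one, carrying through any trailing c's.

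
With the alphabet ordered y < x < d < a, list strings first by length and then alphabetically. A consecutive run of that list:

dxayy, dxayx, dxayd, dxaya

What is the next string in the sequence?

Treat dxaya as a base-4 numeral over the given alphabet and add one, carrying through any trailing a's.

dxaxy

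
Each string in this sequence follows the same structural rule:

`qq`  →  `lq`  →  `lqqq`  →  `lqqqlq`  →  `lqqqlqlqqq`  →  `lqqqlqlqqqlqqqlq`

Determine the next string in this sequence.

This is a Fibonacci-style word recurrence s(k) = s(k−1)·s(k−2): e.g. lq·qq = lqqq.
Continuing: lqqqlqlqqqlqqqlq · lqqqlqlqqq gives term 7.

lqqqlqlqqqlqqqlqlqqqlqlqqq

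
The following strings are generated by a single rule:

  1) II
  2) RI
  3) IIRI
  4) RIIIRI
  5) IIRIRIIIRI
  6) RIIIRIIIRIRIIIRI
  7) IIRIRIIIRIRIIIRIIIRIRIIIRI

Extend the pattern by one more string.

From term 3 onward, concatenate the second-to-last term with the last: II·RI = IIRI, RI·IIRI = RIIIRI, …
The next term joins RIIIRIIIRIRIIIRI and IIRIRIIIRIRIIIRIIIRIRIIIRI.

RIIIRIIIRIRIIIRIIIRIRIIIRIRIIIRIIIRIRIIIRI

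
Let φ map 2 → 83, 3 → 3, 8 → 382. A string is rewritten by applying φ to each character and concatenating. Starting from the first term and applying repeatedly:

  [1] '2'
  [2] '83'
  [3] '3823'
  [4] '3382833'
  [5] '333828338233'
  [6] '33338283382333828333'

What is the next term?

333338283382333828333338283382333

Replace each of the 20 characters of 33338283382333828333 in place — 3 3 3 3 382 83 382 3 3 382 83 3 3 3 382 83 382 3 3 3 — and concatenate.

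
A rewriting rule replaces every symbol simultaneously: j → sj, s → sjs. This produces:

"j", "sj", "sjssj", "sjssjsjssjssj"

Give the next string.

Replace each of the 13 characters of sjssjsjssjssj in place — sjs sj sjs sjs sj sjs sj sjs sjs sj sjs sjs sj — and concatenate.

sjssjsjssjssjsjssjsjssjssjsjssjssj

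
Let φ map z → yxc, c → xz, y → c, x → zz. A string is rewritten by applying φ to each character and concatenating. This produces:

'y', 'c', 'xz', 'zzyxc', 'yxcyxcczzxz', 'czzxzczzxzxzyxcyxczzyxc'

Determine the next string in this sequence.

xzyxcyxczzyxcxzyxcyxczzyxczzyxcczzxzczzxzyxcyxcczzxz

Replace each of the 23 characters of czzxzczzxzxzyxcyxczzyxc in place — xz yxc yxc zz yxc xz yxc yxc zz yxc zz yxc c zz xz c zz xz yxc yxc c zz xz — and concatenate.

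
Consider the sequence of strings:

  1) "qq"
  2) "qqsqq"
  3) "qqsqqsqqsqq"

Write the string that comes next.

Every step duplicates the string with 's' between the halves.
One more doubling of qqsqqsqqsqq gives the answer.

qqsqqsqqsqqsqqsqqsqqsqq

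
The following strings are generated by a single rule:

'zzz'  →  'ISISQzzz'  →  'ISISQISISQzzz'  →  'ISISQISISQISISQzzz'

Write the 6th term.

ISISQISISQISISQISISQISISQzzz

Every step adds ISISQ at the front: s(k+1) = ISISQ·s(k).
From ISISQISISQISISQzzz, 2 further steps: ISISQISISQISISQzzz → ISISQISISQISISQISISQzzz → (answer).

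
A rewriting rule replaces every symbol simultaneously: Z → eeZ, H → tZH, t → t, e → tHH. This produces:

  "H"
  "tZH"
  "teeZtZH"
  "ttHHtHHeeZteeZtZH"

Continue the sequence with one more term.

Applying the rule to each of the 17 symbols of ttHHtHHeeZteeZtZH gives the pieces t t tZH tZH t tZH tZH tHH tHH eeZ t tHH tHH eeZ t eeZ tZH, which concatenate to the answer.

tttZHtZHttZHtZHtHHtHHeeZttHHtHHeeZteeZtZH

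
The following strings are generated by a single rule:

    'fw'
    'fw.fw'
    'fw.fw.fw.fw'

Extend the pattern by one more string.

fw.fw.fw.fw.fw.fw.fw.fw

s(k+1) = s(k)·.·s(k) — each term doubles the last with '.' between the halves.
So the next term is two copies of fw.fw.fw.fw with '.' between the halves.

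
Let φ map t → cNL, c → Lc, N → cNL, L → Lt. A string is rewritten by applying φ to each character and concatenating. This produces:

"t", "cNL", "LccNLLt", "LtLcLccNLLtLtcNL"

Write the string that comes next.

φ(LtLcLccNLLtLtcNL) expands symbol-by-symbol to Lt cNL Lt Lc Lt Lc Lc cNL Lt Lt cNL Lt cNL Lc cNL Lt; joining the 16 pieces gives the next term.

LtcNLLtLcLtLcLccNLLtLtcNLLtcNLLccNLLt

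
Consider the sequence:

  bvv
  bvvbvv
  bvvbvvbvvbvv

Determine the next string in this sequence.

s(k+1) = s(k)·s(k) — each term doubles the last.
One more doubling of bvvbvvbvvbvv gives the answer.

bvvbvvbvvbvvbvvbvvbvvbvv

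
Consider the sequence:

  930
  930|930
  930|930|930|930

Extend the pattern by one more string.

s(k+1) = s(k)·|·s(k) — each term doubles the last with '|' between the halves.
One more doubling of 930|930|930|930 gives the answer.

930|930|930|930|930|930|930|930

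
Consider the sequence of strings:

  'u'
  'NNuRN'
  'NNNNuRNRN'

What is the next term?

s(k+1) = NN·s(k)·RN, so each term gains NN as a prefix and RN as a suffix.
Applying this once more to NNNNuRNRN:

NNNNNNuRNRNRN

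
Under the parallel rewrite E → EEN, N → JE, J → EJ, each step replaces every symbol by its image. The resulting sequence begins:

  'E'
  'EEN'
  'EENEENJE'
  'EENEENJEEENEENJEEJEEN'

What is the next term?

Rewriting the 21 symbols of EENEENJEEENEENJEEJEEN one by one yields EEN EEN JE EEN EEN JE EJ EEN EEN EEN JE EEN EEN JE EJ EEN EEN EJ EEN EEN JE; concatenated:

EENEENJEEENEENJEEJEENEENEENJEEENEENJEEJEENEENEJEENEENJE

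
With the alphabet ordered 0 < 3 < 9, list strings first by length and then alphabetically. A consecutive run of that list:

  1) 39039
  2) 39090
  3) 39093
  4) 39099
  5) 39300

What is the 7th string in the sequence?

39309

Advancing 2 positions from 39300 through 39300 → 39303 reaches term 7.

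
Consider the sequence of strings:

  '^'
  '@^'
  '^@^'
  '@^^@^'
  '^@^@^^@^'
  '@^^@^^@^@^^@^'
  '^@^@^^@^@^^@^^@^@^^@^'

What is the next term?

From term 3 onward, concatenate the second-to-last term with the last: ^·@^ = ^@^, @^·^@^ = @^^@^, …
So term 8 is @^^@^^@^@^^@^·^@^@^^@^@^^@^^@^@^^@^.

@^^@^^@^@^^@^^@^@^^@^@^^@^^@^@^^@^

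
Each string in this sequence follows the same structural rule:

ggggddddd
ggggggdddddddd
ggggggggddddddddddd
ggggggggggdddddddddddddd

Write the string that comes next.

ggggggggggggddddddddddddddddd

Term n consists of 2n g's, followed by 3n-1 d's, where the shown terms are n = 2, 3, 4, 5.
Setting n = 6 gives 12, 17 characters in each block.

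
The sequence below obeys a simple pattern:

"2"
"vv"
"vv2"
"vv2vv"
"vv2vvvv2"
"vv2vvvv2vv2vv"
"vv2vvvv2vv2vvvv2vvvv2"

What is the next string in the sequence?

Each term (from the third on) is the previous term followed by the one before it: term 3 = vv·2 = vv2.
The next term joins vv2vvvv2vv2vvvv2vvvv2 and vv2vvvv2vv2vv.

vv2vvvv2vv2vvvv2vvvv2vv2vvvv2vv2vv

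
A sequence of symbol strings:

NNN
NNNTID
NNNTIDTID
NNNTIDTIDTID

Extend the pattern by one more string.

Every step adds TID to the end: s(k+1) = s(k)·TID.
One more step from NNNTIDTIDTID gives the answer.

NNNTIDTIDTIDTID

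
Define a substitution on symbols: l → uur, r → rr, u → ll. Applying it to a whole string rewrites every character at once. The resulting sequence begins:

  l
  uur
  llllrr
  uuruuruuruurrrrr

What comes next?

φ(uuruuruuruurrrrr) expands symbol-by-symbol to ll ll rr ll ll rr ll ll rr ll ll rr rr rr rr rr; joining the 16 pieces gives the next term.

llllrrllllrrllllrrllllrrrrrrrrrr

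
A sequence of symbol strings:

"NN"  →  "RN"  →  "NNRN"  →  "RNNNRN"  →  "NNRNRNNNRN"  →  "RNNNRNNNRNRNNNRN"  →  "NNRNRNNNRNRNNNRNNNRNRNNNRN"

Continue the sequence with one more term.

RNNNRNNNRNRNNNRNNNRNRNNNRNRNNNRNNNRNRNNNRN

This is a Fibonacci-style word recurrence s(k) = s(k−2)·s(k−1): e.g. NN·RN = NNRN.
Continuing: RNNNRNNNRNRNNNRN · NNRNRNNNRNRNNNRNNNRNRNNNRN gives term 8.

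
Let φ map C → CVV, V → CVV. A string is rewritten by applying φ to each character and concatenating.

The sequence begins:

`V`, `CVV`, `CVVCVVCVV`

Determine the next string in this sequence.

CVVCVVCVVCVVCVVCVVCVVCVVCVV

Rewriting each symbol of CVVCVVCVV: C→CVV, V→CVV, V→CVV, C→CVV, V→CVV, V→CVV, C→CVV, V→CVV, V→CVV, which concatenates to CVV CVV CVV CVV CVV CVV CVV CVV CVV.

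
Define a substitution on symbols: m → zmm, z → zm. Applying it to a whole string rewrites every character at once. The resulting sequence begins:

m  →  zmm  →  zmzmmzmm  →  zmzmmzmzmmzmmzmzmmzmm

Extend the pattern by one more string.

Rewriting the 21 symbols of zmzmmzmzmmzmmzmzmmzmm one by one yields zm zmm zm zmm zmm zm zmm zm zmm zmm zm zmm zmm zm zmm zm zmm zmm zm zmm zmm; concatenated:

zmzmmzmzmmzmmzmzmmzmzmmzmmzmzmmzmmzmzmmzmzmmzmmzmzmmzmm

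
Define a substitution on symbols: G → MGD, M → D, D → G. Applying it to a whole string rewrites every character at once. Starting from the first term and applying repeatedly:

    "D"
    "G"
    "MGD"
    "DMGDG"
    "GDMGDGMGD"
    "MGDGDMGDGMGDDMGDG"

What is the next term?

Replace each of the 17 characters of MGDGDMGDGMGDDMGDG in place — D MGD G MGD G D MGD G MGD D MGD G G D MGD G MGD — and concatenate.

DMGDGMGDGDMGDGMGDDMGDGGDMGDGMGD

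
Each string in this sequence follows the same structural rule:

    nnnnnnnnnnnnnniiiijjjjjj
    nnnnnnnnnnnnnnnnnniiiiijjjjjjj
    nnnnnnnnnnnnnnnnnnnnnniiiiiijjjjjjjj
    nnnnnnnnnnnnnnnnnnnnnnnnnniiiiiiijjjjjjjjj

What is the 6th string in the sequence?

Term n consists of 4n+2 n's, followed by n+1 i's, followed by n+3 j's, where the shown terms are n = 3, 4, 5, 6.
For term 6, n = 8, so the run lengths are 34, 9, 11.

nnnnnnnnnnnnnnnnnnnnnnnnnnnnnnnnnniiiiiiiiijjjjjjjjjjj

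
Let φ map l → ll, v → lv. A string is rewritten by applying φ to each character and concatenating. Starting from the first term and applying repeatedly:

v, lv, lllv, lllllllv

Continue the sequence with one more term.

Rewriting each symbol of lllllllv: l→ll, l→ll, l→ll, l→ll, l→ll, l→ll, l→ll, v→lv, which concatenates to ll ll ll ll ll ll ll lv.

lllllllllllllllv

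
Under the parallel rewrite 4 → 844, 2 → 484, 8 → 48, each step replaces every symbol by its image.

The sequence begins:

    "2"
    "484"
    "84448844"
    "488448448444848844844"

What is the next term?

8444848844844488448444884484484448844484884484448844844

φ(488448448444848844844) expands symbol-by-symbol to 844 48 48 844 844 48 844 844 48 844 844 844 48 844 48 48 844 844 48 844 844; joining the 21 pieces gives the next term.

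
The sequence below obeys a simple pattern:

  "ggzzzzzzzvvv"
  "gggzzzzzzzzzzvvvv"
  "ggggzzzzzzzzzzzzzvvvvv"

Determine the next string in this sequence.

The n-th term is n g's then 3n+1 z's then n+1 v's, where the shown terms are n = 2, 3, 4.
At n = 5 the blocks have lengths 5, 16, 6.

gggggzzzzzzzzzzzzzzzzvvvvvv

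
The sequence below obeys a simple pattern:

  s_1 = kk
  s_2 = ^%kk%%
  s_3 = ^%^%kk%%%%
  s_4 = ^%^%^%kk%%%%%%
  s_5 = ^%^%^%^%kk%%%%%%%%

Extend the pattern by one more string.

Every step adds ^% to the front and %% to the end of the previous string.
Applying this once more to ^%^%^%^%kk%%%%%%%%:

^%^%^%^%^%kk%%%%%%%%%%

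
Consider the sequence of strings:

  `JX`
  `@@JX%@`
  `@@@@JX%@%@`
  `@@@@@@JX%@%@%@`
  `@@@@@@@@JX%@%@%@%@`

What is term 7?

s(k+1) = @@·s(k)·%@, so each term gains @@ as a prefix and %@ as a suffix.
From @@@@@@@@JX%@%@%@%@, 2 further steps: @@@@@@@@JX%@%@%@%@ → @@@@@@@@@@JX%@%@%@%@%@ → (answer).

@@@@@@@@@@@@JX%@%@%@%@%@%@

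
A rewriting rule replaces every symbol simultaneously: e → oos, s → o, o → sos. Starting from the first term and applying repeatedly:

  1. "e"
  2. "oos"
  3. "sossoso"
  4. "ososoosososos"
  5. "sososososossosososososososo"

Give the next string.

Applying the rule to each of the 27 symbols of sososososossosososososososo gives the pieces o sos o sos o sos o sos o sos o o sos o sos o sos o sos o sos o sos o sos o sos, which concatenate to the answer.

ososososososososososoosososososososososososososososos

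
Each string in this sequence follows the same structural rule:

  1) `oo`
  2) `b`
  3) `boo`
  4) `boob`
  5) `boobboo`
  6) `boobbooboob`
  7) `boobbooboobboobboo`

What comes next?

boobbooboobboobbooboobbooboob

This is a Fibonacci-style word recurrence s(k) = s(k−1)·s(k−2): e.g. b·oo = boo.
Continuing: boobbooboobboobboo · boobbooboob gives term 8.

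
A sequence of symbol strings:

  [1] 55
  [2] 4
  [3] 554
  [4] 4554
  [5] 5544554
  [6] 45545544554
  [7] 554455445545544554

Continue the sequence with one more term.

From term 3 onward, concatenate the second-to-last term with the last: 55·4 = 554, 4·554 = 4554, …
The next term joins 45545544554 and 554455445545544554.

45545544554554455445545544554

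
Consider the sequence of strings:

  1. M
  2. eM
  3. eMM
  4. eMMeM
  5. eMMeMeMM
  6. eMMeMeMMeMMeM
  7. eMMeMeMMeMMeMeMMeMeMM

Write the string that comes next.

This is a Fibonacci-style word recurrence s(k) = s(k−1)·s(k−2): e.g. eM·M = eMM.
So term 8 is eMMeMeMMeMMeMeMMeMeMM·eMMeMeMMeMMeM.

eMMeMeMMeMMeMeMMeMeMMeMMeMeMMeMMeM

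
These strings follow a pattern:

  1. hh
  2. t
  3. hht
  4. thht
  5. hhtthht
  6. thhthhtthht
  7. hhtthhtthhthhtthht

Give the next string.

Each term (from the third on) is the two preceding terms concatenated in order: term 3 = hh·t = hht.
The next term joins thhthhtthht and hhtthhtthhthhtthht.

thhthhtthhthhtthhtthhthhtthht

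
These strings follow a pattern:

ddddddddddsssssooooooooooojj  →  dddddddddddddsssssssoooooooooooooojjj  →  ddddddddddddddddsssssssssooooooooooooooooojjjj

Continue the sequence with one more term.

dddddddddddddddddddsssssssssssoooooooooooooooooooojjjjj

Term n consists of 3n+1 d's, followed by 2n-1 s's, followed by 3n+2 o's, followed by n-1 j's, where the shown terms are n = 3, 4, 5.
For the next term, n = 6, so the run lengths are 19, 11, 20, 5.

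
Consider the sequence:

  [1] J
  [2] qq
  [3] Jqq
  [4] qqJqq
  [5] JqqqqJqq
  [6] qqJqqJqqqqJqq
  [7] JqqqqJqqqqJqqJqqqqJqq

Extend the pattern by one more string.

From term 3 onward, concatenate the second-to-last term with the last: J·qq = Jqq, qq·Jqq = qqJqq, …
So term 8 is qqJqqJqqqqJqq·JqqqqJqqqqJqqJqqqqJqq.

qqJqqJqqqqJqqJqqqqJqqqqJqqJqqqqJqq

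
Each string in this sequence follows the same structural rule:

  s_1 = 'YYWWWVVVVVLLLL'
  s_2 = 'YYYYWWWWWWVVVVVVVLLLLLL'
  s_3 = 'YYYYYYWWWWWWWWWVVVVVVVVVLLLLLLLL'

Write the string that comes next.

Term n consists of 2n Y's, followed by 3n W's, followed by 2n+3 V's, followed by 2n+2 L's (n = 1, 2, …).
At n = 4 the blocks have lengths 8, 12, 11, 10.

YYYYYYYYWWWWWWWWWWWWVVVVVVVVVVVLLLLLLLLLL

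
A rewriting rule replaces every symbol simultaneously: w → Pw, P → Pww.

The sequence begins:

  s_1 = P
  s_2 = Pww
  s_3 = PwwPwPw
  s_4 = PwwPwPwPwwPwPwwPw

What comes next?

PwwPwPwPwwPwPwwPwPwwPwPwPwwPwPwwPwPwPwwPw

φ(PwwPwPwPwwPwPwwPw) expands symbol-by-symbol to Pww Pw Pw Pww Pw Pww Pw Pww Pw Pw Pww Pw Pww Pw Pw Pww Pw; joining the 17 pieces gives the next term.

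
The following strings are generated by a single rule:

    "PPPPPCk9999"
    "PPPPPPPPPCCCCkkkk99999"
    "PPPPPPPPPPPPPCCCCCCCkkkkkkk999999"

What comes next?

Term n consists of 4n+1 P's, followed by 3n-2 C's, followed by 3n-2 k's, followed by n+3 9's (n = 1, 2, …).
At n = 4 the blocks have lengths 17, 10, 10, 7.

PPPPPPPPPPPPPPPPPCCCCCCCCCCkkkkkkkkkk9999999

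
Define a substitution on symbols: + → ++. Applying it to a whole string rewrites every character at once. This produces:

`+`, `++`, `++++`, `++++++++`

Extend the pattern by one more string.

Expanding ++++++++: +→++, +→++, +→++, +→++, +→++, +→++, +→++, +→++. Concatenated: ++ ++ ++ ++ ++ ++ ++ ++.

++++++++++++++++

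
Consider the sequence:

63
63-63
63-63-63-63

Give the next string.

63-63-63-63-63-63-63-63

Every step duplicates the string with '-' between the halves.
So the next term is two copies of 63-63-63-63 with '-' between the halves.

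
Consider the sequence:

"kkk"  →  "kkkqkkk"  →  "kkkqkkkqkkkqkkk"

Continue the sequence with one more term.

kkkqkkkqkkkqkkkqkkkqkkkqkkkqkkk

s(k+1) = s(k)·q·s(k) — each term doubles the last with 'q' between the halves.
So the next term is two copies of kkkqkkkqkkkqkkk with 'q' between the halves.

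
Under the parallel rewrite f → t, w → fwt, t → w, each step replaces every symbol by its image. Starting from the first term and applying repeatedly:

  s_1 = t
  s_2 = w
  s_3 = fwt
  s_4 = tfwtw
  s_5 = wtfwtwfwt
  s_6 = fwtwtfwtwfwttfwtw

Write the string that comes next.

tfwtwfwtwtfwtwfwttfwtwwtfwtwfwt

φ(fwtwtfwtwfwttfwtw) expands symbol-by-symbol to t fwt w fwt w t fwt w fwt t fwt w w t fwt w fwt; joining the 17 pieces gives the next term.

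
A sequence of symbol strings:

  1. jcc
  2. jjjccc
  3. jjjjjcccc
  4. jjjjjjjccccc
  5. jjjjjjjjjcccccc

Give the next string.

Reading off run lengths: j runs 1, 3, 5, 7, 9; c runs 2, 3, 4, 5, 6 — each is linear in n (n = 1, 2, …).
Setting n = 6 gives 11, 7 characters in each block.

jjjjjjjjjjjccccccc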